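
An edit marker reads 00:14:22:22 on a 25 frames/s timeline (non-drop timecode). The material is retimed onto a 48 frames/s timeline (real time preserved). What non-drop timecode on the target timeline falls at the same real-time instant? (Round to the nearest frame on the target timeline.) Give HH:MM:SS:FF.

00:14:22:42

Source frame index: (0×3600 + 14×60 + 22) × 25 + 22 = 21572.
Real time: 21572 / (25) = 21572/25 s.
Target frame: (21572/25) × (48) = 1035456/25 ≈ 41418.240 → 41418.
At 48 labels/s: frame 41418 → 00:14:22:42.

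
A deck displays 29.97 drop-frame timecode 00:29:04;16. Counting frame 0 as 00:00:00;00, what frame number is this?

As if non-drop at 30 labels/s: (0 × 3600 + 29 × 60 + 4) × 30 + 16 = 52336.
Minute boundaries passed: 29; those not divisible by 10: 29 − 2 = 27; dropped labels = 2 × 27 = 54.
Actual frame index = 52336 − 54 = 52282.

52282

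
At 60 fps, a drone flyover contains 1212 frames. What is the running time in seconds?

20.2 seconds

Running time = 1212 / (60) = 20.2 s.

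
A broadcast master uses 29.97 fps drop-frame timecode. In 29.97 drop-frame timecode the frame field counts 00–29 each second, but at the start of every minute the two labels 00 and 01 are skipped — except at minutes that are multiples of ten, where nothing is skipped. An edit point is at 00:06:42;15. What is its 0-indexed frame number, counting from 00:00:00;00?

12063

Complete 10-minute blocks: 0, each 17982 frames → 0.
Remaining 6 whole minutes in the current block: 1800 + 5 × 1798 = 10790 frames.
Within the current minute: 42 × 30 + 15 − 2 = 1273 (labels ;00/;01 skipped at this minute). Total = 0 + 10790 + 1273 = 12063.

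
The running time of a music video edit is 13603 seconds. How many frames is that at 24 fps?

Frames = 13603 × 24 = 326472.

326472 frames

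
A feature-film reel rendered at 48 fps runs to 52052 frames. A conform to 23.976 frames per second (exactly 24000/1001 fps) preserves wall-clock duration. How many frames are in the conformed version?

26000 frames

Target frames = source frames × (target rate / source rate) = 52052 × (24000/1001)/(48) = 52052 × 500/1001 = 26000.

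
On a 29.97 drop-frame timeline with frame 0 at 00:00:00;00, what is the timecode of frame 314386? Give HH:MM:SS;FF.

Each 10-minute DF block holds 10 × 60 × 30 − 9 × 2 = 17982 frames. 314386 ÷ 17982 → 17 full blocks, remainder 8692.
Within the partial block the first minute is 1800 frames and each further minute 1798, so 4 further minute boundaries passed. Total skipped labels = 18 × 17 + 2 × 4 = 314.
Non-drop label index = 314386 + 314 = 314700; at 30 labels/s that is 02:54:50:00, i.e. DF 02:54:50;00.

02:54:50;00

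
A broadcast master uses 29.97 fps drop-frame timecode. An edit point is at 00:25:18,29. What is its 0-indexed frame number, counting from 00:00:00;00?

As if non-drop at 30 labels/s: (0 × 3600 + 25 × 60 + 18) × 30 + 29 = 45569.
Minute boundaries passed: 25; those not divisible by 10: 25 − 2 = 23; dropped labels = 2 × 23 = 46.
Actual frame index = 45569 − 46 = 45523.

45523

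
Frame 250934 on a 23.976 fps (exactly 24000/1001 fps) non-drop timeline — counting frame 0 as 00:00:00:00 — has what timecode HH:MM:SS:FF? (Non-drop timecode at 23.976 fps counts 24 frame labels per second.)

02:54:15:14

250934 ÷ 24 = 10455 full seconds, remainder 14 frames.
10455 s = 2 h 54 min 15 s.
Timecode: 02:54:15:14.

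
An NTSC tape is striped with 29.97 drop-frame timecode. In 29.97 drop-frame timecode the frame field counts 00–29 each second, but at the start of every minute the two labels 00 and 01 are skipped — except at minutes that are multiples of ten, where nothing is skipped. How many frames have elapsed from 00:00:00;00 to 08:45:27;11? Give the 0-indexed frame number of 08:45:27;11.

944875

Complete 10-minute blocks: 52, each 17982 frames → 935064.
Remaining 5 whole minutes in the current block: 1800 + 4 × 1798 = 8992 frames.
Within the current minute: 27 × 30 + 11 − 2 = 819 (labels ;00/;01 skipped at this minute). Total = 935064 + 8992 + 819 = 944875.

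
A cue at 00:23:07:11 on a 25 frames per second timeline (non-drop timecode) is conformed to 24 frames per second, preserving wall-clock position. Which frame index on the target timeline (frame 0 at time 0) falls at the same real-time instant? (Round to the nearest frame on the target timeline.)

frame 33299

Source frame index: (0×3600 + 23×60 + 7) × 25 + 11 = 34686.
Real time: 34686 / (25) = 34686/25 s.
Target frame: (34686/25) × (24) = 832464/25 ≈ 33298.560 → 33299.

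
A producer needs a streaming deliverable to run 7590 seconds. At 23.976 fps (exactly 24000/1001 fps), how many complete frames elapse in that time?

Frames = 7590 × 24000/1001 = 16560000/91 ≈ 181978.0220.
Complete frames: 181978.

181978 frames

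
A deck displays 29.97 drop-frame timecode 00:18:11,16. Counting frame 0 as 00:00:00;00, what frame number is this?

32712

As if non-drop at 30 labels/s: (0 × 3600 + 18 × 60 + 11) × 30 + 16 = 32746.
Minute boundaries passed: 18; those not divisible by 10: 18 − 1 = 17; dropped labels = 2 × 17 = 34.
Actual frame index = 32746 − 34 = 32712.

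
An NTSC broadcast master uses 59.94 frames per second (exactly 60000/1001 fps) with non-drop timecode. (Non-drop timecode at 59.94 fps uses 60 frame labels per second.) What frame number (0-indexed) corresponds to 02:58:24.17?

Total seconds to the label: (2 × 3600 + 58 × 60 + 24) = 10704.
Frame index = 10704 × 60 + 17 = 642257.

642257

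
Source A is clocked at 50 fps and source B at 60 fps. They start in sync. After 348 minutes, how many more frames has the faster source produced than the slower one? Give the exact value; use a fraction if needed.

208800 frames

348 min = 20880 s.
A emits 50 × 20880 = 1044000 frames; B emits 60 × 20880 = 1252800.
Difference = 208800 frames; B is ahead of A.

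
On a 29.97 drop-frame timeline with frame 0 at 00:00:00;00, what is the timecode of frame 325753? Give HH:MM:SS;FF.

Ten DF minutes hold 17982 frames, so frame 325753 lies in block 18 (frames 323676–341657) with 2077 frames into that block.
The block's first minute is 1800 frames and the rest 1798 each; 2077 frames reaches minute 1, so 18 × 18 + 1 × 2 = 326 labels have been skipped so far.
Adding those back, label number 325753 + 326 = 326079 at 30 labels/s is 10869 s + 9 f = 3 h 1 min 9 s frame 9, i.e. 03:01:09;09.

03:01:09;09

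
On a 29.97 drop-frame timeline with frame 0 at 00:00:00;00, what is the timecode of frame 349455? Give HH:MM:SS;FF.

Each 10-minute DF block holds 10 × 60 × 30 − 9 × 2 = 17982 frames. 349455 ÷ 17982 → 19 full blocks, remainder 7797.
Within the partial block the first minute is 1800 frames and each further minute 1798, so 4 further minute boundaries passed. Total skipped labels = 18 × 19 + 2 × 4 = 350.
Non-drop label index = 349455 + 350 = 349805; at 30 labels/s that is 03:14:20:05, i.e. DF 03:14:20;05.

03:14:20;05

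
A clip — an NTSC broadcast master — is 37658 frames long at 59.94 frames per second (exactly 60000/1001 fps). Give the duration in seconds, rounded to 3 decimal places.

628.261 seconds

Running time = 37658 × 1001/60000 = 18847829/30000 s ≈ 628.261 s.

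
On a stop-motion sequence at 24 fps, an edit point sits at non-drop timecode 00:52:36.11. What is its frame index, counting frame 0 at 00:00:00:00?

frame 75755

Total seconds to the label: (0 × 3600 + 52 × 60 + 36) = 3156.
Frame index = 3156 × 24 + 11 = 75755.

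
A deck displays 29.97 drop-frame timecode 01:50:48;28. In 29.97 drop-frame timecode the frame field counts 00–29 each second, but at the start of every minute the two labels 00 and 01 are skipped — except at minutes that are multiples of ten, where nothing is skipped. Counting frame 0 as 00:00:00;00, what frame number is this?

199270

Complete 10-minute blocks: 11, each 17982 frames → 197802.
Remaining 0 whole minutes in the current block: 0 frames.
Within the current minute: 48 × 30 + 28 = 1468. Total = 197802 + 0 + 1468 = 199270.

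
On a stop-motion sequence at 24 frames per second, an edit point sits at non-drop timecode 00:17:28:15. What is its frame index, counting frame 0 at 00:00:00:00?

25167

Total seconds to the label: (0 × 3600 + 17 × 60 + 28) = 1048.
Frame index = 1048 × 24 + 15 = 25167.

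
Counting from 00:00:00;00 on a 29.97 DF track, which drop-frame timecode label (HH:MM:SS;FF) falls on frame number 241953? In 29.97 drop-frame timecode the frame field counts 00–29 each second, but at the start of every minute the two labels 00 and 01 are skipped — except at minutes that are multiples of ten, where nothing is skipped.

02:14:33;05

Each 10-minute DF block holds 10 × 60 × 30 − 9 × 2 = 17982 frames. 241953 ÷ 17982 → 13 full blocks, remainder 8187.
Within the partial block the first minute is 1800 frames and each further minute 1798, so 4 further minute boundaries passed. Total skipped labels = 18 × 13 + 2 × 4 = 242.
Non-drop label index = 241953 + 242 = 242195; at 30 labels/s that is 02:14:33:05, i.e. DF 02:14:33;05.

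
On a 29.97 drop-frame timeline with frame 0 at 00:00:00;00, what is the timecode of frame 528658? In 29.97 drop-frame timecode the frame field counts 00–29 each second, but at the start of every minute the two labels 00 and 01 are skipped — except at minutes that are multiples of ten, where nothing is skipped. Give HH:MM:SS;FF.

04:53:59;16

Ten DF minutes hold 17982 frames, so frame 528658 lies in block 29 (frames 521478–539459) with 7180 frames into that block.
The block's first minute is 1800 frames and the rest 1798 each; 7180 frames reaches minute 3, so 29 × 18 + 3 × 2 = 528 labels have been skipped so far.
Adding those back, label number 528658 + 528 = 529186 at 30 labels/s is 17639 s + 16 f = 4 h 53 min 59 s frame 16, i.e. 04:53:59;16.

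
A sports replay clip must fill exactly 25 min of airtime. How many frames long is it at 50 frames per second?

75000 frames

25 min = 1500 s.
Frames = 1500 × 50 = 75000.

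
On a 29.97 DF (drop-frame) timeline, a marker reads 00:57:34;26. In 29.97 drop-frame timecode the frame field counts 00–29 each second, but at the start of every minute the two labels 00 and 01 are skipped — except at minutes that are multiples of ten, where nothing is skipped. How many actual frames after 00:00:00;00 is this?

103542

Complete 10-minute blocks: 5, each 17982 frames → 89910.
Remaining 7 whole minutes in the current block: 1800 + 6 × 1798 = 12588 frames.
Within the current minute: 34 × 30 + 26 − 2 = 1044 (labels ;00/;01 skipped at this minute). Total = 89910 + 12588 + 1044 = 103542.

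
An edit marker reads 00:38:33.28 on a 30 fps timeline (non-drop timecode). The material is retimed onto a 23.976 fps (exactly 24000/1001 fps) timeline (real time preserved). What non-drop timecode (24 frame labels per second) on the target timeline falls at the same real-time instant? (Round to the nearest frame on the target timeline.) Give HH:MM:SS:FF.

00:38:31:15

Source frame index: (0×3600 + 38×60 + 33) × 30 + 28 = 69418.
Real time: 69418 / (30) = 34709/15 s.
Target frame: (34709/15) × (24000/1001) = 55534400/1001 ≈ 55478.921 → 55479.
At 24 labels/s: frame 55479 → 00:38:31:15.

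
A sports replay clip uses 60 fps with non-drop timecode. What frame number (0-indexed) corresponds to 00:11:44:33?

Total seconds to the label: (0 × 3600 + 11 × 60 + 44) = 704.
Frame index = 704 × 60 + 33 = 42273.

42273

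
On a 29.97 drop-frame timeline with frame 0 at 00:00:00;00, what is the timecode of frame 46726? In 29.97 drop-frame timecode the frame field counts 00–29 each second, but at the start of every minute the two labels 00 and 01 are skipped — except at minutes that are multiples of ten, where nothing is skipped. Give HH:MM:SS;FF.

Each 10-minute DF block holds 10 × 60 × 30 − 9 × 2 = 17982 frames. 46726 ÷ 17982 → 2 full blocks, remainder 10762.
Within the partial block the first minute is 1800 frames and each further minute 1798, so 5 further minute boundaries passed. Total skipped labels = 18 × 2 + 2 × 5 = 46.
Non-drop label index = 46726 + 46 = 46772; at 30 labels/s that is 00:25:59:02, i.e. DF 00:25:59;02.

00:25:59;02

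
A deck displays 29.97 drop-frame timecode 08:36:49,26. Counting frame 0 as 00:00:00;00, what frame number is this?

929366

Complete 10-minute blocks: 51, each 17982 frames → 917082.
Remaining 6 whole minutes in the current block: 1800 + 5 × 1798 = 10790 frames.
Within the current minute: 49 × 30 + 26 − 2 = 1494 (labels ;00/;01 skipped at this minute). Total = 917082 + 10790 + 1494 = 929366.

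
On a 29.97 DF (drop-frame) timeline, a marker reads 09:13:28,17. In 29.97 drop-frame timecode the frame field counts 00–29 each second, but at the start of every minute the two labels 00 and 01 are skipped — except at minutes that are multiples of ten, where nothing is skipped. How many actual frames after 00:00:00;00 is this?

995261

As if non-drop at 30 labels/s: (9 × 3600 + 13 × 60 + 28) × 30 + 17 = 996257.
Minute boundaries passed: 553; those not divisible by 10: 553 − 55 = 498; dropped labels = 2 × 498 = 996.
Actual frame index = 996257 − 996 = 995261.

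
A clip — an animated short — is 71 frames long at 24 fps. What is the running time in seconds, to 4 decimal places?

2.9583 seconds

Running time = 71 × 1/24 = 71/24 s ≈ 2.9583 s.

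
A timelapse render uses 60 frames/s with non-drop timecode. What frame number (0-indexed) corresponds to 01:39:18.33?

Total seconds to the label: (1 × 3600 + 39 × 60 + 18) = 5958.
Frame index = 5958 × 60 + 33 = 357513.

frame 357513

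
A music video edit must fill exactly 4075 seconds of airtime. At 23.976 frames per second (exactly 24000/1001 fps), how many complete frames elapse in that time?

97702 frames

Frames = 4075 × 24000/1001 = 97800000/1001 ≈ 97702.2977.
Complete frames: 97702.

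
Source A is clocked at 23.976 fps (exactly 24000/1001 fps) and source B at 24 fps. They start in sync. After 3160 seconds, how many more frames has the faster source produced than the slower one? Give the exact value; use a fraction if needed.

A emits 24000/1001 × 3160 = 75840000/1001 frames; B emits 24 × 3160 = 75840.
Difference = 75840/1001 frames (≈ 75.7642); B is ahead of A.

75840/1001 frames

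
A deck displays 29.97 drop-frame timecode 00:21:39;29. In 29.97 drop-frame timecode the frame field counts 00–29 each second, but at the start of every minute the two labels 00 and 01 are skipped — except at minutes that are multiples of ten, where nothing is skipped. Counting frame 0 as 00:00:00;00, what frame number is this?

38961

As if non-drop at 30 labels/s: (0 × 3600 + 21 × 60 + 39) × 30 + 29 = 38999.
Minute boundaries passed: 21; those not divisible by 10: 21 − 2 = 19; dropped labels = 2 × 19 = 38.
Actual frame index = 38999 − 38 = 38961.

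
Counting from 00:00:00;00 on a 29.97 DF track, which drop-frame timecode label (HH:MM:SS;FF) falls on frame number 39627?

Ten DF minutes hold 17982 frames, so frame 39627 lies in block 2 (frames 35964–53945) with 3663 frames into that block.
The block's first minute is 1800 frames and the rest 1798 each; 3663 frames reaches minute 2, so 2 × 18 + 2 × 2 = 40 labels have been skipped so far.
Adding those back, label number 39627 + 40 = 39667 at 30 labels/s is 1322 s + 7 f = 0 h 22 min 2 s frame 7, i.e. 00:22:02;07.

00:22:02;07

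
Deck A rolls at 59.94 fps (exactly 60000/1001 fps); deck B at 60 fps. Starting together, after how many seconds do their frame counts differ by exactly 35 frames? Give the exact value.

7007/12 seconds

The gap grows by |60 − 60000/1001| = 60/1001 frames per second.
Time for a 35-frame gap: 35 ÷ (60/1001) = 7007/12 s.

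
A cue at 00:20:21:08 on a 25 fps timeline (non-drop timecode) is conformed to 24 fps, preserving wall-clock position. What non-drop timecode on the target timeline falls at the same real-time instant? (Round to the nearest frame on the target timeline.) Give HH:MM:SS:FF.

Source frame index: (0×3600 + 20×60 + 21) × 25 + 8 = 30533.
Real time: 30533 / (25) = 30533/25 s.
Target frame: (30533/25) × (24) = 732792/25 ≈ 29311.680 → 29312.
At 24 labels/s: frame 29312 → 00:20:21:08.

00:20:21:08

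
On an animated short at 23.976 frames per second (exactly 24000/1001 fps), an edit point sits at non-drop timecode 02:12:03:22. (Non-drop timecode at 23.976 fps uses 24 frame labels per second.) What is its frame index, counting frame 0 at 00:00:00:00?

Total seconds to the label: (2 × 3600 + 12 × 60 + 3) = 7923.
Frame index = 7923 × 24 + 22 = 190174.

190174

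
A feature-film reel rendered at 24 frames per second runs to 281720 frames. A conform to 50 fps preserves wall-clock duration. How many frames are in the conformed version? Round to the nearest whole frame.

586917 frames

Frames at target rate = 281720 × (50) / (24) = 1760750/3 ≈ 586916.667.
Nearest whole frame: 586917.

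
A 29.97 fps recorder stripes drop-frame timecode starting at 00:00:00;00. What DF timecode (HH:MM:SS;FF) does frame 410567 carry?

03:48:19;09

Ten DF minutes hold 17982 frames, so frame 410567 lies in block 22 (frames 395604–413585) with 14963 frames into that block.
The block's first minute is 1800 frames and the rest 1798 each; 14963 frames reaches minute 8, so 22 × 18 + 8 × 2 = 412 labels have been skipped so far.
Adding those back, label number 410567 + 412 = 410979 at 30 labels/s is 13699 s + 9 f = 3 h 48 min 19 s frame 9, i.e. 03:48:19;09.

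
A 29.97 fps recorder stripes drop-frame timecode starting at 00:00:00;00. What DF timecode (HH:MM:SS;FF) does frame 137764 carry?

Each 10-minute DF block holds 10 × 60 × 30 − 9 × 2 = 17982 frames. 137764 ÷ 17982 → 7 full blocks, remainder 11890.
Within the partial block the first minute is 1800 frames and each further minute 1798, so 6 further minute boundaries passed. Total skipped labels = 18 × 7 + 2 × 6 = 138.
Non-drop label index = 137764 + 138 = 137902; at 30 labels/s that is 01:16:36:22, i.e. DF 01:16:36;22.

01:16:36;22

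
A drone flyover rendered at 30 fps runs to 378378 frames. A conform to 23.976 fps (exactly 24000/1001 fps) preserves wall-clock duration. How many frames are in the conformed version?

Target frames = source frames × (target rate / source rate) = 378378 × (24000/1001)/(30) = 378378 × 800/1001 = 302400.

302400 frames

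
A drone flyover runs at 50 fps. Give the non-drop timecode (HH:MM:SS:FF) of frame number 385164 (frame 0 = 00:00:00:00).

385164 ÷ 50 = 7703 full seconds, remainder 14 frames.
7703 s = 2 h 8 min 23 s.
Timecode: 02:08:23:14.

02:08:23:14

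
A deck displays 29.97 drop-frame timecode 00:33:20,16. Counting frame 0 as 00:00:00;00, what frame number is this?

59956

As if non-drop at 30 labels/s: (0 × 3600 + 33 × 60 + 20) × 30 + 16 = 60016.
Minute boundaries passed: 33; those not divisible by 10: 33 − 3 = 30; dropped labels = 2 × 30 = 60.
Actual frame index = 60016 − 60 = 59956.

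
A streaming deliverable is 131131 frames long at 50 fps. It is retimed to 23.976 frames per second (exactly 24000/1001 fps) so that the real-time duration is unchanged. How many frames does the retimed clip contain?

Target frames = source frames × (target rate / source rate) = 131131 × (24000/1001)/(50) = 131131 × 480/1001 = 62880.

62880 frames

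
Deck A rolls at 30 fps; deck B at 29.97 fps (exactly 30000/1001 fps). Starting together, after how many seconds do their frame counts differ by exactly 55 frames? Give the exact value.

The gap grows by |30000/1001 − 30| = 30/1001 frames per second.
Time for a 55-frame gap: 55 ÷ (30/1001) = 11011/6 s.

11011/6 seconds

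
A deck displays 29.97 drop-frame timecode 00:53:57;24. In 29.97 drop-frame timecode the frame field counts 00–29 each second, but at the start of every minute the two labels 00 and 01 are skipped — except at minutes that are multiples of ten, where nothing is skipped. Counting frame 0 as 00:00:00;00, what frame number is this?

Complete 10-minute blocks: 5, each 17982 frames → 89910.
Remaining 3 whole minutes in the current block: 1800 + 2 × 1798 = 5396 frames.
Within the current minute: 57 × 30 + 24 − 2 = 1732 (labels ;00/;01 skipped at this minute). Total = 89910 + 5396 + 1732 = 97038.

97038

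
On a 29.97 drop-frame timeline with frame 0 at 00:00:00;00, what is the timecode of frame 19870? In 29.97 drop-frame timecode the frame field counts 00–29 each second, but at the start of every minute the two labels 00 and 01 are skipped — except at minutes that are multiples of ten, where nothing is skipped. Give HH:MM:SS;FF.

00:11:03;00

Each 10-minute DF block holds 10 × 60 × 30 − 9 × 2 = 17982 frames. 19870 ÷ 17982 → 1 full block, remainder 1888.
Within the partial block the first minute is 1800 frames and each further minute 1798, so 1 further minute boundary passed. Total skipped labels = 18 × 1 + 2 × 1 = 20.
Non-drop label index = 19870 + 20 = 19890; at 30 labels/s that is 00:11:03:00, i.e. DF 00:11:03;00.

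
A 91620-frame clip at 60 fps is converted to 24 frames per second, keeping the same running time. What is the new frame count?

Target frames = source frames × (target rate / source rate) = 91620 × (24)/(60) = 91620 × 2/5 = 36648.

36648 frames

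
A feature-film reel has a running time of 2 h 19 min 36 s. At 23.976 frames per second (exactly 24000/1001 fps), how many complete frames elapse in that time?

2 h 19 min 36 s = 8376 s.
Frames = 8376 × 24000/1001 = 201024000/1001 ≈ 200823.1768.
Complete frames: 200823.

200823 frames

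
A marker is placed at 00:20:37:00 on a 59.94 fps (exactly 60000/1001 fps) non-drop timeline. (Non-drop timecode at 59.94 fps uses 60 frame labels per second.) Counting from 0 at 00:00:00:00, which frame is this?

Total seconds to the label: (0 × 3600 + 20 × 60 + 37) = 1237.
Frame index = 1237 × 60 + 0 = 74220.

frame 74220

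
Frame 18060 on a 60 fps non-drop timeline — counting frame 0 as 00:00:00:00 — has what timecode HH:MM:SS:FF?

00:05:01:00

18060 ÷ 60 = 301 full seconds, remainder 0 frames.
301 s = 0 h 5 min 1 s.
Timecode: 00:05:01:00.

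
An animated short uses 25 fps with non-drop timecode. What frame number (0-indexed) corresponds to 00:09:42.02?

Total seconds to the label: (0 × 3600 + 9 × 60 + 42) = 582.
Frame index = 582 × 25 + 2 = 14552.

14552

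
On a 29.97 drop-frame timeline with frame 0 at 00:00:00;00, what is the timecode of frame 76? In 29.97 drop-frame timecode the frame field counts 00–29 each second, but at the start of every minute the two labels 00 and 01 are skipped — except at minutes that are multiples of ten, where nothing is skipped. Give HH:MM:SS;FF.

00:00:02;16

Ten DF minutes hold 17982 frames, so frame 76 lies in block 0 (frames 0–17981) with 76 frames into that block.
The block's first minute is 1800 frames and the rest 1798 each; 76 frames reaches minute 0, so 0 × 18 + 0 × 2 = 0 labels have been skipped so far.
Adding those back, label number 76 + 0 = 76 at 30 labels/s is 2 s + 16 f = 0 h 0 min 2 s frame 16, i.e. 00:00:02;16.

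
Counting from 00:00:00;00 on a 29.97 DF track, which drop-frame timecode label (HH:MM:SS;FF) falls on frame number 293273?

Each 10-minute DF block holds 10 × 60 × 30 − 9 × 2 = 17982 frames. 293273 ÷ 17982 → 16 full blocks, remainder 5561.
Within the partial block the first minute is 1800 frames and each further minute 1798, so 3 further minute boundaries passed. Total skipped labels = 18 × 16 + 2 × 3 = 294.
Non-drop label index = 293273 + 294 = 293567; at 30 labels/s that is 02:43:05:17, i.e. DF 02:43:05;17.

02:43:05;17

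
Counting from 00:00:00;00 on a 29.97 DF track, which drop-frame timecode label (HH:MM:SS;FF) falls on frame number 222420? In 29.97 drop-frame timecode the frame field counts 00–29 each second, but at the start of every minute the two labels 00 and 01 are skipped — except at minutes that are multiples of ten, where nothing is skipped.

Ten DF minutes hold 17982 frames, so frame 222420 lies in block 12 (frames 215784–233765) with 6636 frames into that block.
The block's first minute is 1800 frames and the rest 1798 each; 6636 frames reaches minute 3, so 12 × 18 + 3 × 2 = 222 labels have been skipped so far.
Adding those back, label number 222420 + 222 = 222642 at 30 labels/s is 7421 s + 12 f = 2 h 3 min 41 s frame 12, i.e. 02:03:41;12.

02:03:41;12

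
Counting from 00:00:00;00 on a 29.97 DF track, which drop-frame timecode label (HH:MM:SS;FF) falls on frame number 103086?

00:57:19;20

Each 10-minute DF block holds 10 × 60 × 30 − 9 × 2 = 17982 frames. 103086 ÷ 17982 → 5 full blocks, remainder 13176.
Within the partial block the first minute is 1800 frames and each further minute 1798, so 7 further minute boundaries passed. Total skipped labels = 18 × 5 + 2 × 7 = 104.
Non-drop label index = 103086 + 104 = 103190; at 30 labels/s that is 00:57:19:20, i.e. DF 00:57:19;20.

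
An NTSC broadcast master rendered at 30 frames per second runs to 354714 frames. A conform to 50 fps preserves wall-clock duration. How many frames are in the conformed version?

591190 frames

Frames at target rate = 354714 × (50) / (30) = 591190.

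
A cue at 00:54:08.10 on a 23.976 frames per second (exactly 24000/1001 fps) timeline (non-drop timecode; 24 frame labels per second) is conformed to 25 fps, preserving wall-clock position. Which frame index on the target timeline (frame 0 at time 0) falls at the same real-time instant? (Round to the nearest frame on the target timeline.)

frame 81292

Source frame index: (0×3600 + 54×60 + 8) × 24 + 10 = 77962.
Real time: 77962 / (24000/1001) = 39019981/12000 s.
Target frame: (39019981/12000) × (25) = 39019981/480 ≈ 81291.627 → 81292.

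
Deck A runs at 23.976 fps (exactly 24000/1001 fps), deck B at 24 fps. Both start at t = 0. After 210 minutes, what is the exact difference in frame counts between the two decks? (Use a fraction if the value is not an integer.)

43200/143 frames

210 min = 12600 s.
A emits 24000/1001 × 12600 = 43200000/143 frames; B emits 24 × 12600 = 302400.
Difference = 43200/143 frames (≈ 302.0979); B is ahead of A.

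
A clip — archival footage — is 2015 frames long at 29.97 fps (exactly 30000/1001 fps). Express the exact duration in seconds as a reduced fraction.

403403/6000 seconds

Running time = 2015 ÷ (30000/1001) = 2015 × 1001/30000 = 403403/6000 s.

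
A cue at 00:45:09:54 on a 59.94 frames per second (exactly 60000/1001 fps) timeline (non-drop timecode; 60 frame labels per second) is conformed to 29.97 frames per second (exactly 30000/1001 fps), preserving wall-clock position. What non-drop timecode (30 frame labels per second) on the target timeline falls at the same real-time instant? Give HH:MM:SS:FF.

00:45:09:27

Source frame index: (0×3600 + 45×60 + 9) × 60 + 54 = 162594.
Real time: 162594 / (60000/1001) = 27126099/10000 s.
Target frame: (27126099/10000) × (30000/1001) = 81297.
At 30 labels/s: frame 81297 → 00:45:09:27.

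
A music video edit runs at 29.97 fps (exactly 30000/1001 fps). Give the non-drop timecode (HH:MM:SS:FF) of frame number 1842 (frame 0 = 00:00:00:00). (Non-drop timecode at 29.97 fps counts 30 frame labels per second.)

1842 ÷ 30 = 61 full seconds, remainder 12 frames.
61 s = 0 h 1 min 1 s.
Timecode: 00:01:01:12.

00:01:01:12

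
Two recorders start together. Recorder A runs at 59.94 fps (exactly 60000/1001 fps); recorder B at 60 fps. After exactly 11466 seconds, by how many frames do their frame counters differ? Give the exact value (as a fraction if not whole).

A emits 60000/1001 × 11466 = 7560000/11 frames; B emits 60 × 11466 = 687960.
Difference = 7560/11 frames (≈ 687.2727); B is ahead of A.

7560/11 frames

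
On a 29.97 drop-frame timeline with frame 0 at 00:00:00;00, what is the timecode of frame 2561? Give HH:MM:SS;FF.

Each 10-minute DF block holds 10 × 60 × 30 − 9 × 2 = 17982 frames. 2561 ÷ 17982 → 0 full blocks, remainder 2561.
Within the partial block the first minute is 1800 frames and each further minute 1798, so 1 further minute boundary passed. Total skipped labels = 18 × 0 + 2 × 1 = 2.
Non-drop label index = 2561 + 2 = 2563; at 30 labels/s that is 00:01:25:13, i.e. DF 00:01:25;13.

00:01:25;13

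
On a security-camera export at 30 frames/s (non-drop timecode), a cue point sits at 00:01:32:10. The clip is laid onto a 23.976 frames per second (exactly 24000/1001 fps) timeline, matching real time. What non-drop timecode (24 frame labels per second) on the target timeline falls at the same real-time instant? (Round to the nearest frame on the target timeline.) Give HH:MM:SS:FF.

Source frame index: (0×3600 + 1×60 + 32) × 30 + 10 = 2770.
Real time: 2770 / (30) = 277/3 s.
Target frame: (277/3) × (24000/1001) = 2216000/1001 ≈ 2213.786 → 2214.
At 24 labels/s: frame 2214 → 00:01:32:06.

00:01:32:06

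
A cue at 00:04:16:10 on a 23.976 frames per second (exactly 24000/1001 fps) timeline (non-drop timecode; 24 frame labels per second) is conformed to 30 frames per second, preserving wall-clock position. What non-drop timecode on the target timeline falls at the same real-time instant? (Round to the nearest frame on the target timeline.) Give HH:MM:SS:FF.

00:04:16:20

Source frame index: (0×3600 + 4×60 + 16) × 24 + 10 = 6154.
Real time: 6154 / (24000/1001) = 3080077/12000 s.
Target frame: (3080077/12000) × (30) = 3080077/400 ≈ 7700.193 → 7700.
At 30 labels/s: frame 7700 → 00:04:16:20.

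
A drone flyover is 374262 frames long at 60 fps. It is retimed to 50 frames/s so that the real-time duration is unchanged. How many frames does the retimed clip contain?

Target frames = source frames × (target rate / source rate) = 374262 × (50)/(60) = 374262 × 5/6 = 311885.

311885 frames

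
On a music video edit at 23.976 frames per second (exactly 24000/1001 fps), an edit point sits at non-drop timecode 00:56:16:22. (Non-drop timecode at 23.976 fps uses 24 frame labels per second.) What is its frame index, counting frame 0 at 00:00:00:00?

Total seconds to the label: (0 × 3600 + 56 × 60 + 16) = 3376.
Frame index = 3376 × 24 + 22 = 81046.

81046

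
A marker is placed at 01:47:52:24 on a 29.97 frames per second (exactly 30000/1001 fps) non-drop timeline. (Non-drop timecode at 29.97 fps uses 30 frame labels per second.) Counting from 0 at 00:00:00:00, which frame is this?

Total seconds to the label: (1 × 3600 + 47 × 60 + 52) = 6472.
Frame index = 6472 × 30 + 24 = 194184.

194184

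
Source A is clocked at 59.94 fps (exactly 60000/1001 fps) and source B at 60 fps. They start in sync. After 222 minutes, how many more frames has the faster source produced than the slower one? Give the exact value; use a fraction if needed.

799200/1001 frames

222 min = 13320 s.
A emits 60000/1001 × 13320 = 799200000/1001 frames; B emits 60 × 13320 = 799200.
Difference = 799200/1001 frames (≈ 798.4016); B is ahead of A.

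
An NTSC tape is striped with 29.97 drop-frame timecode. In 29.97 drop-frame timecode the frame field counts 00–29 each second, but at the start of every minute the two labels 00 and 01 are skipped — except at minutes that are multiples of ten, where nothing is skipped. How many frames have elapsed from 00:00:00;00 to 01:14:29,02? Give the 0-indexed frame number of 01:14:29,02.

133938

As if non-drop at 30 labels/s: (1 × 3600 + 14 × 60 + 29) × 30 + 2 = 134072.
Minute boundaries passed: 74; those not divisible by 10: 74 − 7 = 67; dropped labels = 2 × 67 = 134.
Actual frame index = 134072 − 134 = 133938.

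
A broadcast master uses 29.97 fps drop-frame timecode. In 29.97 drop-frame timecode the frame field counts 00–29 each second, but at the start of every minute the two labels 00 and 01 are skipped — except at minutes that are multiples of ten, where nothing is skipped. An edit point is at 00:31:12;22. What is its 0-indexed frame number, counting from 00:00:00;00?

56126

As if non-drop at 30 labels/s: (0 × 3600 + 31 × 60 + 12) × 30 + 22 = 56182.
Minute boundaries passed: 31; those not divisible by 10: 31 − 3 = 28; dropped labels = 2 × 28 = 56.
Actual frame index = 56182 − 56 = 56126.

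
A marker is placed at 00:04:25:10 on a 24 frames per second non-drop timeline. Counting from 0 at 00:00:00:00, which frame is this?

6370

Total seconds to the label: (0 × 3600 + 4 × 60 + 25) = 265.
Frame index = 265 × 24 + 10 = 6370.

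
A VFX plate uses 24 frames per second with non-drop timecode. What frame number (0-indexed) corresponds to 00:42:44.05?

Total seconds to the label: (0 × 3600 + 42 × 60 + 44) = 2564.
Frame index = 2564 × 24 + 5 = 61541.

frame 61541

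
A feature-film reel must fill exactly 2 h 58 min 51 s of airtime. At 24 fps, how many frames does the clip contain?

2 h 58 min 51 s = 10731 s.
Frames = 10731 × 24 = 257544.

257544 frames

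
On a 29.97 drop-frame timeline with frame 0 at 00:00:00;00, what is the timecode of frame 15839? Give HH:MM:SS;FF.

00:08:48;15

Each 10-minute DF block holds 10 × 60 × 30 − 9 × 2 = 17982 frames. 15839 ÷ 17982 → 0 full blocks, remainder 15839.
Within the partial block the first minute is 1800 frames and each further minute 1798, so 8 further minute boundaries passed. Total skipped labels = 18 × 0 + 2 × 8 = 16.
Non-drop label index = 15839 + 16 = 15855; at 30 labels/s that is 00:08:48:15, i.e. DF 00:08:48;15.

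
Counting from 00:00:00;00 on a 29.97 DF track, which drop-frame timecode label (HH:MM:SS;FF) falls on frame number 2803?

Ten DF minutes hold 17982 frames, so frame 2803 lies in block 0 (frames 0–17981) with 2803 frames into that block.
The block's first minute is 1800 frames and the rest 1798 each; 2803 frames reaches minute 1, so 0 × 18 + 1 × 2 = 2 labels have been skipped so far.
Adding those back, label number 2803 + 2 = 2805 at 30 labels/s is 93 s + 15 f = 0 h 1 min 33 s frame 15, i.e. 00:01:33;15.

00:01:33;15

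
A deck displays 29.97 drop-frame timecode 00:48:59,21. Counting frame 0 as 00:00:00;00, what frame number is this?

88103

Complete 10-minute blocks: 4, each 17982 frames → 71928.
Remaining 8 whole minutes in the current block: 1800 + 7 × 1798 = 14386 frames.
Within the current minute: 59 × 30 + 21 − 2 = 1789 (labels ;00/;01 skipped at this minute). Total = 71928 + 14386 + 1789 = 88103.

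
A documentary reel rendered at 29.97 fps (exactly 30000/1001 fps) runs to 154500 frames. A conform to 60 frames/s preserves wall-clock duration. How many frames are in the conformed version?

Target frames = source frames × (target rate / source rate) = 154500 × (60)/(30000/1001) = 154500 × 1001/500 = 309309.

309309 frames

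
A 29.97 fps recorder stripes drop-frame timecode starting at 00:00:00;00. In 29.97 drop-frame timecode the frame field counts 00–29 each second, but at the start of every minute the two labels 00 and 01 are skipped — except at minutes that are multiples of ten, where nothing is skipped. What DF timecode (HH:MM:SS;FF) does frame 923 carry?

00:00:30;23

Each 10-minute DF block holds 10 × 60 × 30 − 9 × 2 = 17982 frames. 923 ÷ 17982 → 0 full blocks, remainder 923.
Within the partial block the first minute is 1800 frames and each further minute 1798, so 0 further minute boundaries passed. Total skipped labels = 18 × 0 + 2 × 0 = 0.
Non-drop label index = 923 + 0 = 923; at 30 labels/s that is 00:00:30:23, i.e. DF 00:00:30;23.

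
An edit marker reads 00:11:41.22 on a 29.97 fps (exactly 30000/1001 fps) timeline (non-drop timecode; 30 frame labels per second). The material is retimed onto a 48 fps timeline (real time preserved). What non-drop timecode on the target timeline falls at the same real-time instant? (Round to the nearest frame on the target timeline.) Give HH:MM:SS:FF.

00:11:42:21

Source frame index: (0×3600 + 11×60 + 41) × 30 + 22 = 21052.
Real time: 21052 / (30000/1001) = 5268263/7500 s.
Target frame: (5268263/7500) × (48) = 21073052/625 ≈ 33716.883 → 33717.
At 48 labels/s: frame 33717 → 00:11:42:21.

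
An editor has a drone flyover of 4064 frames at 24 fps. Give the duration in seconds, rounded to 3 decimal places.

Running time = 4064 × 1/24 = 508/3 s ≈ 169.333 s.

169.333 seconds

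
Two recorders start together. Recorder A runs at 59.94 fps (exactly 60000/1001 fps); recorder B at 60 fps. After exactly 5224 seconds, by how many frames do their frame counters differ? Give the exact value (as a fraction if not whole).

A emits 60000/1001 × 5224 = 313440000/1001 frames; B emits 60 × 5224 = 313440.
Difference = 313440/1001 frames (≈ 313.1269); B is ahead of A.

313440/1001 frames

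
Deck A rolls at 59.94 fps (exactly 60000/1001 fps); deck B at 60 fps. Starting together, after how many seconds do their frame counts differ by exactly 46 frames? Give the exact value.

23023/30 seconds

The gap grows by |60 − 60000/1001| = 60/1001 frames per second.
Time for a 46-frame gap: 46 ÷ (60/1001) = 23023/30 s.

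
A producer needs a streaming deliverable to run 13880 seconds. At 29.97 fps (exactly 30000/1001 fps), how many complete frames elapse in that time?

415984 frames

Frames = 13880 × 30000/1001 = 416400000/1001 ≈ 415984.0160.
Complete frames: 415984.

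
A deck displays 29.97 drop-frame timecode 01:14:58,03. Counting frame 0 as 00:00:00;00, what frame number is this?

Complete 10-minute blocks: 7, each 17982 frames → 125874.
Remaining 4 whole minutes in the current block: 1800 + 3 × 1798 = 7194 frames.
Within the current minute: 58 × 30 + 3 − 2 = 1741 (labels ;00/;01 skipped at this minute). Total = 125874 + 7194 + 1741 = 134809.

134809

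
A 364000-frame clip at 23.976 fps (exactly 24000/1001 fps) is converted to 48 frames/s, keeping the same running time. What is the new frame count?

728728 frames

Target frames = source frames × (target rate / source rate) = 364000 × (48)/(24000/1001) = 364000 × 1001/500 = 728728.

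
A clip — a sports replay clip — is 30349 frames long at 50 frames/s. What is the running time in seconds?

Running time = 30349 / (50) = 606.98 s.

606.98 seconds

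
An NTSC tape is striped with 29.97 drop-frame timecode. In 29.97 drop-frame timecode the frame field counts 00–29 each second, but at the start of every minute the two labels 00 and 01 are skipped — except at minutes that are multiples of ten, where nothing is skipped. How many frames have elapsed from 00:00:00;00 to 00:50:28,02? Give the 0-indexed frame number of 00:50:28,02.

As if non-drop at 30 labels/s: (0 × 3600 + 50 × 60 + 28) × 30 + 2 = 90842.
Minute boundaries passed: 50; those not divisible by 10: 50 − 5 = 45; dropped labels = 2 × 45 = 90.
Actual frame index = 90842 − 90 = 90752.

90752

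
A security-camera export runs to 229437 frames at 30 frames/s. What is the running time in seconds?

Running time = 229437 / (30) = 7647.9 s.

7647.9 seconds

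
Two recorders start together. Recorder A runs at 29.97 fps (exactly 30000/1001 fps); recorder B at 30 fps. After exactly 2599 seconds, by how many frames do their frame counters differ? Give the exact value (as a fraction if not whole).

77970/1001 frames

A emits 30000/1001 × 2599 = 77970000/1001 frames; B emits 30 × 2599 = 77970.
Difference = 77970/1001 frames (≈ 77.8921); B is ahead of A.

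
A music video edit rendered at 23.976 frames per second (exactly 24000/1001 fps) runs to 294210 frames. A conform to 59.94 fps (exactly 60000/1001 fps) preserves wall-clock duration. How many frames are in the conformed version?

735525 frames

Target frames = source frames × (target rate / source rate) = 294210 × (60000/1001)/(24000/1001) = 294210 × 5/2 = 735525.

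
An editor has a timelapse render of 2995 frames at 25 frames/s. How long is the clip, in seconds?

119.8 seconds

Running time = 2995 / (25) = 119.8 s.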